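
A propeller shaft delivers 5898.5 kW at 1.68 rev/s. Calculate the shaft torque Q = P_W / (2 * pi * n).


Formula: Q = P_W / (2 * pi * n)
Step 1 — P_W = 5898.5 kW * 1000 = 5898500.0 W
Step 2 — 2 * pi * n = 2 * pi * 1.68 = 10.555751
Step 3 — Q = 5898500.0 / 10.555751 ≈ 558790 N·m (5 s.f.)

558790 N·m


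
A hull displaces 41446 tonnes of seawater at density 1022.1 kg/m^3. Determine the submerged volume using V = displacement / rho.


Formula: V = mass / rho
Step 1 — convert tonnes to kg: 41446 t * 1000 = 41446000 kg
Step 2 — V = 41446000 / 1022.1 ≈ 40550 m^3 (5 s.f.)

40550 m^3


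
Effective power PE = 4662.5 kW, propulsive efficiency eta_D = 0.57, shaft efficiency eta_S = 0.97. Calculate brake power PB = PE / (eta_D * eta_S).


Formula: PB = PE / (eta_D * eta_S)
Step 1 — combined efficiency = eta_D * eta_S = 0.57 * 0.97 = 0.5529
Step 2 — PB = 4662.5 / 0.5529 ≈ 8432.8 kW (5 s.f.)

8432.8 kW


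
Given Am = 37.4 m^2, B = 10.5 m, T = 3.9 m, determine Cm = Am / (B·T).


Formula: Cm = Am / (B * T)
Step 1 — B * T = 10.5 * 3.9 = 40.95 m^2
Step 2 — Cm = 37.4 / 40.95 ≈ 0.91331 (5 s.f.)

0.91331


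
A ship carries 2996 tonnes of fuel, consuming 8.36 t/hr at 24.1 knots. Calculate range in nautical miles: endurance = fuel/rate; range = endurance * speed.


Formula: endurance = fuel / rate; range = endurance * speed
Step 1 — endurance = 2996 / 8.36 = 358.3732 hours
Step 2 — range = 358.3732 * 24.1 ≈ 8636.8 nautical miles (5 s.f.)

8636.8 NM


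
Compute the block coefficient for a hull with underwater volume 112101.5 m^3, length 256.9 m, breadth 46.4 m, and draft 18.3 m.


Formula: Cb = V / (L * B * T)
Step 1 — L * B * T = 256.9 * 46.4 * 18.3 = 218138.928 m^3
Step 2 — Cb = 112101.5 / 218138.928 ≈ 0.51390 (5 s.f.)

0.51390


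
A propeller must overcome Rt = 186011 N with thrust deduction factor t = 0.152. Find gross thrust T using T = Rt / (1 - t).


Formula: T = Rt / (1 - t)
Step 1 — (1 - t) = 1 - 0.152 = 0.848
Step 2 — T = 186011 / 0.848 ≈ 219350 N (5 s.f.)

219350 N


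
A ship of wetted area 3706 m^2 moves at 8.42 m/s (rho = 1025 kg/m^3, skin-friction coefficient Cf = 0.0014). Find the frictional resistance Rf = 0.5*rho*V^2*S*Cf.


Formula: Rf = 0.5 * rho * V^2 * S * Cf
Step 1 — V^2 = 8.42^2 = 70.8964
Step 2 — 0.5 * rho * V^2 = 0.5 * 1025 * 70.8964 = 36334.405
Step 3 — Rf = 36334.405 * 3706 * 0.0014 ≈ 188520 N (5 s.f.)

188520 N


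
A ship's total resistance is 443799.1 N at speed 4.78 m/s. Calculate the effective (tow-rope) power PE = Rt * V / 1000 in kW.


Formula: PE = Rt * V / 1000 (kW)
Step 1 — PE (W) = 443799.1 * 4.78 = 2121359.698 W
Step 2 — PE (kW) = 2121359.698 / 1000 ≈ 2121.4 kW (5 s.f.)

2121.4 kW


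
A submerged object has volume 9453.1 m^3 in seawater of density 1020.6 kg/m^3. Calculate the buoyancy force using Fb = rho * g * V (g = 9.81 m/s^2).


Formula: Fb = rho * g * V
Substituting: Fb = 1020.6 * 9.81 * 9453.1
Intermediate: 1020.6 * 9.81 = 10012.086
Result: Fb = 10012.086 * 9453.1 ≈ 94645000 N (5 s.f.)

94645000 N


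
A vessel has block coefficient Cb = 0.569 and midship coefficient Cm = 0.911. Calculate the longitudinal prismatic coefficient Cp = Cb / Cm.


Formula: Cp = Cb / Cm
Substituting: Cp = 0.569 / 0.911
Result: Cp ≈ 0.62459 (5 s.f.)

0.62459


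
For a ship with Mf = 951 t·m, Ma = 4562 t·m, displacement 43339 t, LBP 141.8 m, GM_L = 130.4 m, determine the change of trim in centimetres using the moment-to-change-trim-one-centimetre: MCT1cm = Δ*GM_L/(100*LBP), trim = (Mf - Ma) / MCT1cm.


Formula: net trimming moment = Mf - Ma; MCT1cm = Δ*GM_L/(100*LBP); trim = net moment / MCT1cm
Step 1 — net trimming moment = 951 - 4562 = -3611 t·m
Step 2 — MCT1cm = 43339 * 130.4 / (100 * 141.8) = 398.5476 t·m/cm
Step 3 — trim = -3611 / 398.5476 ≈ -9.0604 cm (5 s.f.)

-9.0604 cm


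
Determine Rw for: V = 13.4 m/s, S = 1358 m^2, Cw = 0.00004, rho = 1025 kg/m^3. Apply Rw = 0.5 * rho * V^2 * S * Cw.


Formula: Rw = 0.5 * rho * V^2 * S * Cw
Step 1 — V^2 = 13.4^2 = 179.56
Step 2 — 0.5 * rho * V^2 = 0.5 * 1025 * 179.56 = 92024.5
Step 3 — Rw = 92024.5 * 1358 * 0.00004 ≈ 4998.8 N (5 s.f.)

4998.8 N


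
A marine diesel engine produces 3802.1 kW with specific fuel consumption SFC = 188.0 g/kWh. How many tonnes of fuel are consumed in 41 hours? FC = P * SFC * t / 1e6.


Formula: FC (tonnes) = P * SFC * t / 1,000,000
Step 1 — P * SFC * t = 3802.1 * 188.0 * 41 = 29306586.8 g
Step 2 — FC (tonnes) = 29306586.8 / 1,000,000 ≈ 29.307 tonnes (5 s.f.)

29.307 tonnes


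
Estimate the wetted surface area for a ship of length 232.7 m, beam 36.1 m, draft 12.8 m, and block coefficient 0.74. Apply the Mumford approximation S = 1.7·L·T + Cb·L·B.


Formula: S = 1.7*L*T + V/T with V = Cb*L*B*T, i.e. S = L * (1.7*T + Cb*B)
Step 1 — 1.7*T = 1.7 * 12.8 = 21.76 m
Step 2 — Cb*B = 0.74 * 36.1 = 26.714 m
Step 3 — 1.7*T + Cb*B = 21.76 + 26.714 = 48.474 m
Step 4 — S = 232.7 * 48.474 ≈ 11280 m^2 (5 s.f.)

11280 m^2


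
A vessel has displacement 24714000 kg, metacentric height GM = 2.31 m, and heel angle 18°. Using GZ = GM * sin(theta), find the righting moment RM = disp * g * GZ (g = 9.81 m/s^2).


Formula: GZ = GM * sin(theta); RM = disp * g * GZ
Step 1 — GZ = 2.31 * sin(18°) = 2.31 * 0.309017 = 0.713829 m
Step 2 — RM = 24714000 * 9.81 * 0.713829 ≈ 173060000 N·m (5 s.f.)

173060000 N·m


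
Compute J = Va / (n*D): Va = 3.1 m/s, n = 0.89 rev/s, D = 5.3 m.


Formula: J = Va / (n * D)
Step 1 — n * D = 0.89 * 5.3 = 4.717
Step 2 — J = 3.1 / 4.717 ≈ 0.65720 (5 s.f.)

0.65720


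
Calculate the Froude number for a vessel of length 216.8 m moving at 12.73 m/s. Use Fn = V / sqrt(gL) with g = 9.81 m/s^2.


Formula: Fn = V / sqrt(g * L)
Step 1 — g * L = 9.81 * 216.8 = 2126.808
Step 2 — sqrt(g * L) = sqrt(2126.808) = 46.117329
Step 3 — Fn = 12.73 / 46.117329 ≈ 0.27604 (5 s.f.)

0.27604


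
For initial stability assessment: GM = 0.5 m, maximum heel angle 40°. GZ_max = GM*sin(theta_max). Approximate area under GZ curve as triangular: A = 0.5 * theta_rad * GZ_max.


Formula: GZ_max = GM * sin(theta); Area = 0.5 * theta_rad * GZ_max
Step 1 — GZ_max = 0.5 * sin(40°) = 0.5 * 0.642788 = 0.321394 m
Step 2 — theta_rad = 40 * pi/180 = 0.698132 rad
Step 3 — Area = 0.5 * 0.698132 * 0.321394 ≈ 0.11219 m·rad (5 s.f.)

0.11219 m·rad


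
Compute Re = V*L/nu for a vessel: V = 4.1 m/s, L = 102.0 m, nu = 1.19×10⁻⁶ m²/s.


Formula: Re = V * L / nu
Step 1 — V * L = 4.1 * 102.0 = 418.2 m^2/s
Step 2 — Re = 418.2 / 1.19e-6 = 3.51e+08

3.51e+08


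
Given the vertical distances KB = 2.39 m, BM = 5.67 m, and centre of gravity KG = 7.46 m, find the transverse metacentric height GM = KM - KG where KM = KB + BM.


Formula: GM = KB + BM - KG
Step 1 — KM = KB + BM = 2.39 + 5.67 = 8.06 m
Step 2 — GM = KM - KG = 8.06 - 7.46 = 0.6 m

0.6 m


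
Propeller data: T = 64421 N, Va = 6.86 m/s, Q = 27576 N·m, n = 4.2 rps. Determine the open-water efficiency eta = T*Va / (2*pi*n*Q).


Formula: eta = T * Va / (2 * pi * n * Q)
Step 1 — numerator = T * Va = 64421 * 6.86 = 441928.06
Step 2 — 2 * pi * n = 2 * pi * 4.2 = 26.389378
Step 3 — denominator = 26.389378 * 27576 = 727713.49
Step 4 — eta = 441928.06 / 727713.49 ≈ 0.60728 (5 s.f.)

0.60728


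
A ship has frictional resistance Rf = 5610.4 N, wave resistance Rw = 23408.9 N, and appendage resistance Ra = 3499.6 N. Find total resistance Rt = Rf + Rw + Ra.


Formula: Rt = Rf + Rw + Ra
Substituting: Rt = 5610.4 + 23408.9 + 3499.6
Result: Rt = 32518.9 N

32518.9 N


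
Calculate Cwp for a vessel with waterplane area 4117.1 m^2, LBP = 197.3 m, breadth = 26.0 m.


Formula: Cwp = Aw / (L * B)
Step 1 — L * B = 197.3 * 26.0 = 5129.8 m^2
Step 2 — Cwp = 4117.1 / 5129.8 ≈ 0.80258 (5 s.f.)

0.80258


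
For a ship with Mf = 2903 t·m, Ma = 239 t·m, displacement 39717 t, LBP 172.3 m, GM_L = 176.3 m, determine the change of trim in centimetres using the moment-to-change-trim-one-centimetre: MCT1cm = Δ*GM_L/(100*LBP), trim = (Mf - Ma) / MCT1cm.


Formula: net trimming moment = Mf - Ma; MCT1cm = Δ*GM_L/(100*LBP); trim = net moment / MCT1cm
Step 1 — net trimming moment = 2903 - 239 = 2664 t·m
Step 2 — MCT1cm = 39717 * 176.3 / (100 * 172.3) = 406.3904 t·m/cm
Step 3 — trim = 2664 / 406.3904 ≈ 6.5553 cm (5 s.f.)

6.5553 cm


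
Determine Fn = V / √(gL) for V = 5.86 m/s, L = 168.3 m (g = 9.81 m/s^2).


Formula: Fn = V / sqrt(g * L)
Step 1 — g * L = 9.81 * 168.3 = 1651.023
Step 2 — sqrt(g * L) = sqrt(1651.023) = 40.632782
Step 3 — Fn = 5.86 / 40.632782 ≈ 0.14422 (5 s.f.)

0.14422


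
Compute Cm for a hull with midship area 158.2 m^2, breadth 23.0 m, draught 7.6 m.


Formula: Cm = Am / (B * T)
Step 1 — B * T = 23.0 * 7.6 = 174.8 m^2
Step 2 — Cm = 158.2 / 174.8 ≈ 0.90503 (5 s.f.)

0.90503


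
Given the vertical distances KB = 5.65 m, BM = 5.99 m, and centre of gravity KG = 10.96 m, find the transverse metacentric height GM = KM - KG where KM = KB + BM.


Formula: GM = KB + BM - KG
Step 1 — KM = KB + BM = 5.65 + 5.99 = 11.64 m
Step 2 — GM = KM - KG = 11.64 - 10.96 = 0.68 m

0.68 m


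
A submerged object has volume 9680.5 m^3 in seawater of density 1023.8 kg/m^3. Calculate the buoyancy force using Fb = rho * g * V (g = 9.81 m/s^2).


Formula: Fb = rho * g * V
Substituting: Fb = 1023.8 * 9.81 * 9680.5
Intermediate: 1023.8 * 9.81 = 10043.478
Result: Fb = 10043.478 * 9680.5 ≈ 97226000 N (5 s.f.)

97226000 N


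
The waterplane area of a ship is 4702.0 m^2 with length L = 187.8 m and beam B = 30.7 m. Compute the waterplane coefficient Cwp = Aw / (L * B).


Formula: Cwp = Aw / (L * B)
Step 1 — L * B = 187.8 * 30.7 = 5765.46 m^2
Step 2 — Cwp = 4702.0 / 5765.46 ≈ 0.81555 (5 s.f.)

0.81555


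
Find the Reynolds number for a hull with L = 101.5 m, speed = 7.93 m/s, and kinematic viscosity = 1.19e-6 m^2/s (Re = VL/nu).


Formula: Re = V * L / nu
Step 1 — V * L = 7.93 * 101.5 = 804.895 m^2/s
Step 2 — Re = 804.895 / 1.19e-6 = 6.76e+08

6.76e+08


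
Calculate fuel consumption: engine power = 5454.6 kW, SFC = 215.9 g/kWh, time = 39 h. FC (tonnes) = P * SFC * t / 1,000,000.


Formula: FC (tonnes) = P * SFC * t / 1,000,000
Step 1 — P * SFC * t = 5454.6 * 215.9 * 39 = 45928277.46 g
Step 2 — FC (tonnes) = 45928277.46 / 1,000,000 ≈ 45.928 tonnes (5 s.f.)

45.928 tonnes


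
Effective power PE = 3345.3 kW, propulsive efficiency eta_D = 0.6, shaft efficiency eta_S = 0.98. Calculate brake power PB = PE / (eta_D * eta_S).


Formula: PB = PE / (eta_D * eta_S)
Step 1 — combined efficiency = eta_D * eta_S = 0.6 * 0.98 = 0.588
Step 2 — PB = 3345.3 / 0.588 ≈ 5689.3 kW (5 s.f.)

5689.3 kW


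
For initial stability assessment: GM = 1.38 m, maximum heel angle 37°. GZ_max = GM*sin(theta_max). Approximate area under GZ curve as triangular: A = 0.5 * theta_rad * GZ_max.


Formula: GZ_max = GM * sin(theta); Area = 0.5 * theta_rad * GZ_max
Step 1 — GZ_max = 1.38 * sin(37°) = 1.38 * 0.601815 = 0.830505 m
Step 2 — theta_rad = 37 * pi/180 = 0.645772 rad
Step 3 — Area = 0.5 * 0.645772 * 0.830505 ≈ 0.26816 m·rad (5 s.f.)

0.26816 m·rad


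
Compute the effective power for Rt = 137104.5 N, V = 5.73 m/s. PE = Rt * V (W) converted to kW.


Formula: PE = Rt * V / 1000 (kW)
Step 1 — PE (W) = 137104.5 * 5.73 = 785608.785 W
Step 2 — PE (kW) = 785608.785 / 1000 ≈ 785.61 kW (5 s.f.)

785.61 kW


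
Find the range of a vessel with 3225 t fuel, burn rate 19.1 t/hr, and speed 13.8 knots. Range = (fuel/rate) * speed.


Formula: endurance = fuel / rate; range = endurance * speed
Step 1 — endurance = 3225 / 19.1 = 168.8482 hours
Step 2 — range = 168.8482 * 13.8 ≈ 2330.1 nautical miles (5 s.f.)

2330.1 NM


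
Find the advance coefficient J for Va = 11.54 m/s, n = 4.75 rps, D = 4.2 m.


Formula: J = Va / (n * D)
Step 1 — n * D = 4.75 * 4.2 = 19.95
Step 2 — J = 11.54 / 19.95 ≈ 0.57845 (5 s.f.)

0.57845


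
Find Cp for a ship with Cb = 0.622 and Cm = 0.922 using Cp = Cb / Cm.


Formula: Cp = Cb / Cm
Substituting: Cp = 0.622 / 0.922
Result: Cp ≈ 0.67462 (5 s.f.)

0.67462


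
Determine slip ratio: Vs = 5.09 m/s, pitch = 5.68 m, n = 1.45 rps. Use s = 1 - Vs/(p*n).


Formula: s = 1 - Vs / (p * n)
Step 1 — p * n = 5.68 * 1.45 = 8.236
Step 2 — Vs / (p*n) = 5.09 / 8.236 = 0.618018 (6 d.p.)
Step 3 — s = 1 - 0.618018 = 0.381982

0.381982


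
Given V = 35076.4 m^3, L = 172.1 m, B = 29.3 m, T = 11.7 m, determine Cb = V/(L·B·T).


Formula: Cb = V / (L * B * T)
Step 1 — L * B * T = 172.1 * 29.3 * 11.7 = 58997.601 m^3
Step 2 — Cb = 35076.4 / 58997.601 ≈ 0.59454 (5 s.f.)

0.59454


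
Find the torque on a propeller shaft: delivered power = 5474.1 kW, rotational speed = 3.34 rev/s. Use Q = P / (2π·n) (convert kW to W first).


Formula: Q = P_W / (2 * pi * n)
Step 1 — P_W = 5474.1 kW * 1000 = 5474100.0 W
Step 2 — 2 * pi * n = 2 * pi * 3.34 = 20.985839
Step 3 — Q = 5474100.0 / 20.985839 ≈ 260850 N·m (5 s.f.)

260850 N·m


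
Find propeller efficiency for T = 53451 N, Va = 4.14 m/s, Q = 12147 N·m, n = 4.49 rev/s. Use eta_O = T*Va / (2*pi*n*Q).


Formula: eta = T * Va / (2 * pi * n * Q)
Step 1 — numerator = T * Va = 53451 * 4.14 = 221287.14
Step 2 — 2 * pi * n = 2 * pi * 4.49 = 28.211502
Step 3 — denominator = 28.211502 * 12147 = 342685.11
Step 4 — eta = 221287.14 / 342685.11 ≈ 0.64574 (5 s.f.)

0.64574


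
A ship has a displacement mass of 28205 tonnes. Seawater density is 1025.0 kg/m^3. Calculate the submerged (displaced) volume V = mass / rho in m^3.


Formula: V = mass / rho
Step 1 — convert tonnes to kg: 28205 t * 1000 = 28205000 kg
Step 2 — V = 28205000 / 1025.0 ≈ 27517 m^3 (5 s.f.)

27517 m^3


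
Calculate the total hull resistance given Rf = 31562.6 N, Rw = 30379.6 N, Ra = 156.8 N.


Formula: Rt = Rf + Rw + Ra
Substituting: Rt = 31562.6 + 30379.6 + 156.8
Result: Rt = 62099.0 N

62099.0 N


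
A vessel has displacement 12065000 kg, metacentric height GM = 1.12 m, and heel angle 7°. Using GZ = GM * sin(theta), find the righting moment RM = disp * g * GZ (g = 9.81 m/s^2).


Formula: GZ = GM * sin(theta); RM = disp * g * GZ
Step 1 — GZ = 1.12 * sin(7°) = 1.12 * 0.121869 = 0.136493 m
Step 2 — RM = 12065000 * 9.81 * 0.136493 ≈ 16155000 N·m (5 s.f.)

16155000 N·m


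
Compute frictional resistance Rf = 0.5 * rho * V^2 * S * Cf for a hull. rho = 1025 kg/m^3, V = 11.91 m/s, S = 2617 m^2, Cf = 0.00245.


Formula: Rf = 0.5 * rho * V^2 * S * Cf
Step 1 — V^2 = 11.91^2 = 141.8481
Step 2 — 0.5 * rho * V^2 = 0.5 * 1025 * 141.8481 = 72697.15125
Step 3 — Rf = 72697.15125 * 2617 * 0.00245 ≈ 466110 N (5 s.f.)

466110 N


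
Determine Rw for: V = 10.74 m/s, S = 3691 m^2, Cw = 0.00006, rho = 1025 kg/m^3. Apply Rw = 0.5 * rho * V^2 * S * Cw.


Formula: Rw = 0.5 * rho * V^2 * S * Cw
Step 1 — V^2 = 10.74^2 = 115.3476
Step 2 — 0.5 * rho * V^2 = 0.5 * 1025 * 115.3476 = 59115.645
Step 3 — Rw = 59115.645 * 3691 * 0.00006 ≈ 13092 N (5 s.f.)

13092 N


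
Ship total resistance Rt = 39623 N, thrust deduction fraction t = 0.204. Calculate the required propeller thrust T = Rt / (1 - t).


Formula: T = Rt / (1 - t)
Step 1 — (1 - t) = 1 - 0.204 = 0.796
Step 2 — T = 39623 / 0.796 ≈ 49778 N (5 s.f.)

49778 N


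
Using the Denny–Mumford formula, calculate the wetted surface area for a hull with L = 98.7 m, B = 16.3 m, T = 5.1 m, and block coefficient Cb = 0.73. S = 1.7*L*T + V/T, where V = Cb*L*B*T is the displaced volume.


Formula: S = 1.7*L*T + V/T with V = Cb*L*B*T, i.e. S = L * (1.7*T + Cb*B)
Step 1 — 1.7*T = 1.7 * 5.1 = 8.67 m
Step 2 — Cb*B = 0.73 * 16.3 = 11.899 m
Step 3 — 1.7*T + Cb*B = 8.67 + 11.899 = 20.569 m
Step 4 — S = 98.7 * 20.569 ≈ 2030.2 m^2 (5 s.f.)

2030.2 m^2


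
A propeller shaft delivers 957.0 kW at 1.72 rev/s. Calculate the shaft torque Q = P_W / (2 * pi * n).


Formula: Q = P_W / (2 * pi * n)
Step 1 — P_W = 957.0 kW * 1000 = 957000.0 W
Step 2 — 2 * pi * n = 2 * pi * 1.72 = 10.807079
Step 3 — Q = 957000.0 / 10.807079 ≈ 88553 N·m (5 s.f.)

88553 N·m


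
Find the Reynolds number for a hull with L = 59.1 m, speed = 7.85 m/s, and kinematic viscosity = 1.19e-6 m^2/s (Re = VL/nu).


Formula: Re = V * L / nu
Step 1 — V * L = 7.85 * 59.1 = 463.935 m^2/s
Step 2 — Re = 463.935 / 1.19e-6 = 3.90e+08

3.90e+08


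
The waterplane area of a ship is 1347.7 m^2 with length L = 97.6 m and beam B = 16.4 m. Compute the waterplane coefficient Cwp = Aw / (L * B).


Formula: Cwp = Aw / (L * B)
Step 1 — L * B = 97.6 * 16.4 = 1600.64 m^2
Step 2 — Cwp = 1347.7 / 1600.64 ≈ 0.84198 (5 s.f.)

0.84198


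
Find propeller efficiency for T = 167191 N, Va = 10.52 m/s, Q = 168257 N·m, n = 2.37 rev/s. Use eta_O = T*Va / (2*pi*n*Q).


Formula: eta = T * Va / (2 * pi * n * Q)
Step 1 — numerator = T * Va = 167191 * 10.52 = 1758849.32
Step 2 — 2 * pi * n = 2 * pi * 2.37 = 14.891149
Step 3 — denominator = 14.891149 * 168257 = 2505540.06
Step 4 — eta = 1758849.32 / 2505540.06 ≈ 0.70198 (5 s.f.)

0.70198


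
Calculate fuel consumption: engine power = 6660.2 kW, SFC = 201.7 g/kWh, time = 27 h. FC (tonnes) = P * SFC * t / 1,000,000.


Formula: FC (tonnes) = P * SFC * t / 1,000,000
Step 1 — P * SFC * t = 6660.2 * 201.7 * 27 = 36270783.18 g
Step 2 — FC (tonnes) = 36270783.18 / 1,000,000 ≈ 36.271 tonnes (5 s.f.)

36.271 tonnes


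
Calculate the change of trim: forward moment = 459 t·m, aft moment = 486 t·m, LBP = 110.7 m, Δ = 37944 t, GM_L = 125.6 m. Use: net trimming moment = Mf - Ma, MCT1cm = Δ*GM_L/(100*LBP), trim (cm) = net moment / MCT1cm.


Formula: net trimming moment = Mf - Ma; MCT1cm = Δ*GM_L/(100*LBP); trim = net moment / MCT1cm
Step 1 — net trimming moment = 459 - 486 = -27 t·m
Step 2 — MCT1cm = 37944 * 125.6 / (100 * 110.7) = 430.5119 t·m/cm
Step 3 — trim = -27 / 430.5119 ≈ -0.062716 cm (5 s.f.)

-0.062716 cm


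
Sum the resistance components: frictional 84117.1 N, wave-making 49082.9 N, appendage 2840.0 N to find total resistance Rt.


Formula: Rt = Rf + Rw + Ra
Substituting: Rt = 84117.1 + 49082.9 + 2840.0
Result: Rt = 136040.0 N

136040.0 N


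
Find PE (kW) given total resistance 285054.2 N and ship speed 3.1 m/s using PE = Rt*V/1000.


Formula: PE = Rt * V / 1000 (kW)
Step 1 — PE (W) = 285054.2 * 3.1 = 883668.02 W
Step 2 — PE (kW) = 883668.02 / 1000 ≈ 883.67 kW (5 s.f.)

883.67 kW


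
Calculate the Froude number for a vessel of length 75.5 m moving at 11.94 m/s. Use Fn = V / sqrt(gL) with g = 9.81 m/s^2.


Formula: Fn = V / sqrt(g * L)
Step 1 — g * L = 9.81 * 75.5 = 740.655
Step 2 — sqrt(g * L) = sqrt(740.655) = 27.214977
Step 3 — Fn = 11.94 / 27.214977 ≈ 0.43873 (5 s.f.)

0.43873


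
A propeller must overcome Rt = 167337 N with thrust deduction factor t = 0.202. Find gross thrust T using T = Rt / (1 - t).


Formula: T = Rt / (1 - t)
Step 1 — (1 - t) = 1 - 0.202 = 0.798
Step 2 — T = 167337 / 0.798 ≈ 209700 N (5 s.f.)

209700 N


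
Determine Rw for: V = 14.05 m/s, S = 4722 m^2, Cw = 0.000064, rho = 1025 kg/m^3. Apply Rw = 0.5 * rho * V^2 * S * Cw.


Formula: Rw = 0.5 * rho * V^2 * S * Cw
Step 1 — V^2 = 14.05^2 = 197.4025
Step 2 — 0.5 * rho * V^2 = 0.5 * 1025 * 197.4025 = 101168.78125
Step 3 — Rw = 101168.78125 * 4722 * 0.000064 ≈ 30574 N (5 s.f.)

30574 N


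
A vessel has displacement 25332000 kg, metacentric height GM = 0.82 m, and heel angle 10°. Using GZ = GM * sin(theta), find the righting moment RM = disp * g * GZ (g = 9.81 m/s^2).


Formula: GZ = GM * sin(theta); RM = disp * g * GZ
Step 1 — GZ = 0.82 * sin(10°) = 0.82 * 0.173648 = 0.142391 m
Step 2 — RM = 25332000 * 9.81 * 0.142391 ≈ 35385000 N·m (5 s.f.)

35385000 N·m


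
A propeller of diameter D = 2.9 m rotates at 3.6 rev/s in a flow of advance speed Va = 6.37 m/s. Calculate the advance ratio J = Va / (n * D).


Formula: J = Va / (n * D)
Step 1 — n * D = 3.6 * 2.9 = 10.44
Step 2 — J = 6.37 / 10.44 ≈ 0.61015 (5 s.f.)

0.61015


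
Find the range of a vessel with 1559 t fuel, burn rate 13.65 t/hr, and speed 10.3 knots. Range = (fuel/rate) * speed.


Formula: endurance = fuel / rate; range = endurance * speed
Step 1 — endurance = 1559 / 13.65 = 114.2125 hours
Step 2 — range = 114.2125 * 10.3 ≈ 1176.4 nautical miles (5 s.f.)

1176.4 NM


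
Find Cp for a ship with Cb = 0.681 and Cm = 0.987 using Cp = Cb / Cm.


Formula: Cp = Cb / Cm
Substituting: Cp = 0.681 / 0.987
Result: Cp ≈ 0.68997 (5 s.f.)

0.68997


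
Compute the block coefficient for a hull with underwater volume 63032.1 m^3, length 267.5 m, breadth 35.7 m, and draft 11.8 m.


Formula: Cb = V / (L * B * T)
Step 1 — L * B * T = 267.5 * 35.7 * 11.8 = 112687.05 m^3
Step 2 — Cb = 63032.1 / 112687.05 ≈ 0.55936 (5 s.f.)

0.55936


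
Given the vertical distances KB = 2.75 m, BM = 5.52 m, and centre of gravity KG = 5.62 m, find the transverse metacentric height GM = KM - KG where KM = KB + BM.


Formula: GM = KB + BM - KG
Step 1 — KM = KB + BM = 2.75 + 5.52 = 8.27 m
Step 2 — GM = KM - KG = 8.27 - 5.62 = 2.65 m

2.65 m


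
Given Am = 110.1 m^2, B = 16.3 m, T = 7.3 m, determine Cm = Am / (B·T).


Formula: Cm = Am / (B * T)
Step 1 — B * T = 16.3 * 7.3 = 118.99 m^2
Step 2 — Cm = 110.1 / 118.99 ≈ 0.92529 (5 s.f.)

0.92529


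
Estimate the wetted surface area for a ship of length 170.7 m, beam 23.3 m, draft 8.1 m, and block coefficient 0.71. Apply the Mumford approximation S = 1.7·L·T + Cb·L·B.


Formula: S = 1.7*L*T + V/T with V = Cb*L*B*T, i.e. S = L * (1.7*T + Cb*B)
Step 1 — 1.7*T = 1.7 * 8.1 = 13.77 m
Step 2 — Cb*B = 0.71 * 23.3 = 16.543 m
Step 3 — 1.7*T + Cb*B = 13.77 + 16.543 = 30.313 m
Step 4 — S = 170.7 * 30.313 ≈ 5174.4 m^2 (5 s.f.)

5174.4 m^2


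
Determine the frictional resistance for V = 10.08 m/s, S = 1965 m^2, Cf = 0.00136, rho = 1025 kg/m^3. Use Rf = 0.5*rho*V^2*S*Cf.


Formula: Rf = 0.5 * rho * V^2 * S * Cf
Step 1 — V^2 = 10.08^2 = 101.6064
Step 2 — 0.5 * rho * V^2 = 0.5 * 1025 * 101.6064 = 52073.28
Step 3 — Rf = 52073.28 * 1965 * 0.00136 ≈ 139160 N (5 s.f.)

139160 N


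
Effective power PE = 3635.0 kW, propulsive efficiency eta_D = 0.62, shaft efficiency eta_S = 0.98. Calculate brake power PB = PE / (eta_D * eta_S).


Formula: PB = PE / (eta_D * eta_S)
Step 1 — combined efficiency = eta_D * eta_S = 0.62 * 0.98 = 0.6076
Step 2 — PB = 3635.0 / 0.6076 ≈ 5982.6 kW (5 s.f.)

5982.6 kW


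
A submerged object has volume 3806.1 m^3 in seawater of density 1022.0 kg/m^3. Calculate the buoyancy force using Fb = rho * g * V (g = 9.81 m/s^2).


Formula: Fb = rho * g * V
Substituting: Fb = 1022.0 * 9.81 * 3806.1
Intermediate: 1022.0 * 9.81 = 10025.82
Result: Fb = 10025.82 * 3806.1 ≈ 38159000 N (5 s.f.)

38159000 N


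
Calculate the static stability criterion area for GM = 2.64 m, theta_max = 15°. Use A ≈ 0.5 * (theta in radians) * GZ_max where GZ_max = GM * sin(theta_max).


Formula: GZ_max = GM * sin(theta); Area = 0.5 * theta_rad * GZ_max
Step 1 — GZ_max = 2.64 * sin(15°) = 2.64 * 0.258819 = 0.683282 m
Step 2 — theta_rad = 15 * pi/180 = 0.261799 rad
Step 3 — Area = 0.5 * 0.261799 * 0.683282 ≈ 0.089441 m·rad (5 s.f.)

0.089441 m·rad


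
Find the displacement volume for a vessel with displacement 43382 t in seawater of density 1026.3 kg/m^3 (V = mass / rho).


Formula: V = mass / rho
Step 1 — convert tonnes to kg: 43382 t * 1000 = 43382000 kg
Step 2 — V = 43382000 / 1026.3 ≈ 42270 m^3 (5 s.f.)

42270 m^3


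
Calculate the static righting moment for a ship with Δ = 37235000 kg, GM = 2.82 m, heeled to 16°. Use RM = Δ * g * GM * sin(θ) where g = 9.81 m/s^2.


Formula: GZ = GM * sin(theta); RM = disp * g * GZ
Step 1 — GZ = 2.82 * sin(16°) = 2.82 * 0.275637 = 0.777296 m
Step 2 — RM = 37235000 * 9.81 * 0.777296 ≈ 283930000 N·m (5 s.f.)

283930000 N·m


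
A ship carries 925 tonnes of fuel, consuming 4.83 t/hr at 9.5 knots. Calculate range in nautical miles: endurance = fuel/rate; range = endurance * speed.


Formula: endurance = fuel / rate; range = endurance * speed
Step 1 — endurance = 925 / 4.83 = 191.5114 hours
Step 2 — range = 191.5114 * 9.5 ≈ 1819.4 nautical miles (5 s.f.)

1819.4 NM


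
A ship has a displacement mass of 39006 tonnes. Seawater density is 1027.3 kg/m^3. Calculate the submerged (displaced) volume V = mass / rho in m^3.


Formula: V = mass / rho
Step 1 — convert tonnes to kg: 39006 t * 1000 = 39006000 kg
Step 2 — V = 39006000 / 1027.3 ≈ 37969 m^3 (5 s.f.)

37969 m^3


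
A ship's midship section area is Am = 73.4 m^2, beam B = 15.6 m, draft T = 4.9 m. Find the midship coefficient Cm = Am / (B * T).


Formula: Cm = Am / (B * T)
Step 1 — B * T = 15.6 * 4.9 = 76.44 m^2
Step 2 — Cm = 73.4 / 76.44 ≈ 0.96023 (5 s.f.)

0.96023


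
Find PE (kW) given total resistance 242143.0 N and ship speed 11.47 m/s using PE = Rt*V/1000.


Formula: PE = Rt * V / 1000 (kW)
Step 1 — PE (W) = 242143.0 * 11.47 = 2777380.21 W
Step 2 — PE (kW) = 2777380.21 / 1000 ≈ 2777.4 kW (5 s.f.)

2777.4 kW


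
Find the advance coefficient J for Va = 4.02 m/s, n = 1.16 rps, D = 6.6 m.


Formula: J = Va / (n * D)
Step 1 — n * D = 1.16 * 6.6 = 7.656
Step 2 — J = 4.02 / 7.656 ≈ 0.52508 (5 s.f.)

0.52508


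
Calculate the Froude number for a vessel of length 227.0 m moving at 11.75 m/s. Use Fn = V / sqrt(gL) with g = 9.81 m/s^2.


Formula: Fn = V / sqrt(g * L)
Step 1 — g * L = 9.81 * 227.0 = 2226.87
Step 2 — sqrt(g * L) = sqrt(2226.87) = 47.189723
Step 3 — Fn = 11.75 / 47.189723 ≈ 0.24899 (5 s.f.)

0.24899


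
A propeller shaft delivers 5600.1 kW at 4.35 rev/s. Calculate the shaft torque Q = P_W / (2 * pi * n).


Formula: Q = P_W / (2 * pi * n)
Step 1 — P_W = 5600.1 kW * 1000 = 5600100.0 W
Step 2 — 2 * pi * n = 2 * pi * 4.35 = 27.331856
Step 3 — Q = 5600100.0 / 27.331856 ≈ 204890 N·m (5 s.f.)

204890 N·m


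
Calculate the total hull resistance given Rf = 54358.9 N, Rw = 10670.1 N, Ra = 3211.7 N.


Formula: Rt = Rf + Rw + Ra
Substituting: Rt = 54358.9 + 10670.1 + 3211.7
Result: Rt = 68240.7 N

68240.7 N


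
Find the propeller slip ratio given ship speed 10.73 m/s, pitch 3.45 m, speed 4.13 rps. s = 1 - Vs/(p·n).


Formula: s = 1 - Vs / (p * n)
Step 1 — p * n = 3.45 * 4.13 = 14.2485
Step 2 — Vs / (p*n) = 10.73 / 14.2485 = 0.753062 (6 d.p.)
Step 3 — s = 1 - 0.753062 = 0.246938

0.246938


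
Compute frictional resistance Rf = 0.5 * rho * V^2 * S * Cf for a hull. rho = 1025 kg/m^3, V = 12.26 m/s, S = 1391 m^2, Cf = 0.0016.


Formula: Rf = 0.5 * rho * V^2 * S * Cf
Step 1 — V^2 = 12.26^2 = 150.3076
Step 2 — 0.5 * rho * V^2 = 0.5 * 1025 * 150.3076 = 77032.645
Step 3 — Rf = 77032.645 * 1391 * 0.0016 ≈ 171440 N (5 s.f.)

171440 N


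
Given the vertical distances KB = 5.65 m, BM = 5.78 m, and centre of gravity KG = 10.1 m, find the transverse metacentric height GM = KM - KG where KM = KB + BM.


Formula: GM = KB + BM - KG
Step 1 — KM = KB + BM = 5.65 + 5.78 = 11.43 m
Step 2 — GM = KM - KG = 11.43 - 10.1 = 1.33 m

1.33 m


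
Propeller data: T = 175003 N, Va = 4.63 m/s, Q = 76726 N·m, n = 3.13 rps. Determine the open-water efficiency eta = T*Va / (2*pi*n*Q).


Formula: eta = T * Va / (2 * pi * n * Q)
Step 1 — numerator = T * Va = 175003 * 4.63 = 810263.89
Step 2 — 2 * pi * n = 2 * pi * 3.13 = 19.66637
Step 3 — denominator = 19.66637 * 76726 = 1508921.9
Step 4 — eta = 810263.89 / 1508921.9 ≈ 0.53698 (5 s.f.)

0.53698


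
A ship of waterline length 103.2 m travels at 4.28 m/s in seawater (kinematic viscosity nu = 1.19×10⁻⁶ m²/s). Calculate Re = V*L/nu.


Formula: Re = V * L / nu
Step 1 — V * L = 4.28 * 103.2 = 441.696 m^2/s
Step 2 — Re = 441.696 / 1.19e-6 = 3.71e+08

3.71e+08


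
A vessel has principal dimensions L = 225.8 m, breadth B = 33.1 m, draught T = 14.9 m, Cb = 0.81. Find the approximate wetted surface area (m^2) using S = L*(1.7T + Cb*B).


Formula: S = 1.7*L*T + V/T with V = Cb*L*B*T, i.e. S = L * (1.7*T + Cb*B)
Step 1 — 1.7*T = 1.7 * 14.9 = 25.33 m
Step 2 — Cb*B = 0.81 * 33.1 = 26.811 m
Step 3 — 1.7*T + Cb*B = 25.33 + 26.811 = 52.141 m
Step 4 — S = 225.8 * 52.141 ≈ 11773 m^2 (5 s.f.)

11773 m^2


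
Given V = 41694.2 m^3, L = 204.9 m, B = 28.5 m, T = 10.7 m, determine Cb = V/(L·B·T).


Formula: Cb = V / (L * B * T)
Step 1 — L * B * T = 204.9 * 28.5 * 10.7 = 62484.255 m^3
Step 2 — Cb = 41694.2 / 62484.255 ≈ 0.66728 (5 s.f.)

0.66728


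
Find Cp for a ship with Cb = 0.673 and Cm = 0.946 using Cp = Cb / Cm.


Formula: Cp = Cb / Cm
Substituting: Cp = 0.673 / 0.946
Result: Cp ≈ 0.71142 (5 s.f.)

0.71142


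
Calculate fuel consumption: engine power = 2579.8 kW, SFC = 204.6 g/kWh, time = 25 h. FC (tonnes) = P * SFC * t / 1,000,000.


Formula: FC (tonnes) = P * SFC * t / 1,000,000
Step 1 — P * SFC * t = 2579.8 * 204.6 * 25 = 13195677.0 g
Step 2 — FC (tonnes) = 13195677.0 / 1,000,000 ≈ 13.196 tonnes (5 s.f.)

13.196 tonnes


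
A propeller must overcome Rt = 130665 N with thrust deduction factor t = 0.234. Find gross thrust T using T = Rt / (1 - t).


Formula: T = Rt / (1 - t)
Step 1 — (1 - t) = 1 - 0.234 = 0.766
Step 2 — T = 130665 / 0.766 ≈ 170580 N (5 s.f.)

170580 N


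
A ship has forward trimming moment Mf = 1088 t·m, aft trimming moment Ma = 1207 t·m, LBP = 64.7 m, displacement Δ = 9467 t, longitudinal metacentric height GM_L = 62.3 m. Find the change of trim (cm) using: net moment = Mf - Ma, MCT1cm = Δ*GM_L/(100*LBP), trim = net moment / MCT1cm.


Formula: net trimming moment = Mf - Ma; MCT1cm = Δ*GM_L/(100*LBP); trim = net moment / MCT1cm
Step 1 — net trimming moment = 1088 - 1207 = -119 t·m
Step 2 — MCT1cm = 9467 * 62.3 / (100 * 64.7) = 91.1583 t·m/cm
Step 3 — trim = -119 / 91.1583 ≈ -1.3054 cm (5 s.f.)

-1.3054 cm


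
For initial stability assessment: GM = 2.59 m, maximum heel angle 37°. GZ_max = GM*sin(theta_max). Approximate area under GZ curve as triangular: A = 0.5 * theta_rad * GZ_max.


Formula: GZ_max = GM * sin(theta); Area = 0.5 * theta_rad * GZ_max
Step 1 — GZ_max = 2.59 * sin(37°) = 2.59 * 0.601815 = 1.558701 m
Step 2 — theta_rad = 37 * pi/180 = 0.645772 rad
Step 3 — Area = 0.5 * 0.645772 * 1.558701 ≈ 0.50328 m·rad (5 s.f.)

0.50328 m·rad


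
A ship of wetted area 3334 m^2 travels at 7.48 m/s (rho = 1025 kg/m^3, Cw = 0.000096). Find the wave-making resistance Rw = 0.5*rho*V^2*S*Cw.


Formula: Rw = 0.5 * rho * V^2 * S * Cw
Step 1 — V^2 = 7.48^2 = 55.9504
Step 2 — 0.5 * rho * V^2 = 0.5 * 1025 * 55.9504 = 28674.58
Step 3 — Rw = 28674.58 * 3334 * 0.000096 ≈ 9177.7 N (5 s.f.)

9177.7 N


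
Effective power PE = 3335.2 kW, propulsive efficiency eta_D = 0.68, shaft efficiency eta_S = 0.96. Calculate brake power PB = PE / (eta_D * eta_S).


Formula: PB = PE / (eta_D * eta_S)
Step 1 — combined efficiency = eta_D * eta_S = 0.68 * 0.96 = 0.6528
Step 2 — PB = 3335.2 / 0.6528 ≈ 5109.1 kW (5 s.f.)

5109.1 kW


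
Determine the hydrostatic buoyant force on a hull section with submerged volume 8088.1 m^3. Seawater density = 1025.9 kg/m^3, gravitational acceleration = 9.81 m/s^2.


Formula: Fb = rho * g * V
Substituting: Fb = 1025.9 * 9.81 * 8088.1
Intermediate: 1025.9 * 9.81 = 10064.079
Result: Fb = 10064.079 * 8088.1 ≈ 81399000 N (5 s.f.)

81399000 N


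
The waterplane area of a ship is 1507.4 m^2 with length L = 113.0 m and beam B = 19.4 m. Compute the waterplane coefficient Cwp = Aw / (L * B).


Formula: Cwp = Aw / (L * B)
Step 1 — L * B = 113.0 * 19.4 = 2192.2 m^2
Step 2 — Cwp = 1507.4 / 2192.2 ≈ 0.68762 (5 s.f.)

0.68762


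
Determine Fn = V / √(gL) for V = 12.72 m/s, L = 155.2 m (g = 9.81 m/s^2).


Formula: Fn = V / sqrt(g * L)
Step 1 — g * L = 9.81 * 155.2 = 1522.512
Step 2 — sqrt(g * L) = sqrt(1522.512) = 39.01938
Step 3 — Fn = 12.72 / 39.01938 ≈ 0.32599 (5 s.f.)

0.32599


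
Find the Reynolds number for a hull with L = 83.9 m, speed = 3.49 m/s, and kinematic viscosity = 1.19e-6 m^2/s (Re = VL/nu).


Formula: Re = V * L / nu
Step 1 — V * L = 3.49 * 83.9 = 292.811 m^2/s
Step 2 — Re = 292.811 / 1.19e-6 = 2.46e+08

2.46e+08


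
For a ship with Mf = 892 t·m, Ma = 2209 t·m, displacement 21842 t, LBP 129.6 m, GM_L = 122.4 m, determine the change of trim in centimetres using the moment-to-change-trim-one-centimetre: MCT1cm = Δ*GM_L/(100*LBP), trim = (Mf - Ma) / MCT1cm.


Formula: net trimming moment = Mf - Ma; MCT1cm = Δ*GM_L/(100*LBP); trim = net moment / MCT1cm
Step 1 — net trimming moment = 892 - 2209 = -1317 t·m
Step 2 — MCT1cm = 21842 * 122.4 / (100 * 129.6) = 206.2856 t·m/cm
Step 3 — trim = -1317 / 206.2856 ≈ -6.3844 cm (5 s.f.)

-6.3844 cm


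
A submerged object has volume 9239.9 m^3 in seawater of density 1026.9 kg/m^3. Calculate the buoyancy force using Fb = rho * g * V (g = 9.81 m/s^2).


Formula: Fb = rho * g * V
Substituting: Fb = 1026.9 * 9.81 * 9239.9
Intermediate: 1026.9 * 9.81 = 10073.889
Result: Fb = 10073.889 * 9239.9 ≈ 93082000 N (5 s.f.)

93082000 N


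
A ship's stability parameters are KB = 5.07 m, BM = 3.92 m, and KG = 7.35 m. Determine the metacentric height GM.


Formula: GM = KB + BM - KG
Step 1 — KM = KB + BM = 5.07 + 3.92 = 8.99 m
Step 2 — GM = KM - KG = 8.99 - 7.35 = 1.64 m

1.64 m


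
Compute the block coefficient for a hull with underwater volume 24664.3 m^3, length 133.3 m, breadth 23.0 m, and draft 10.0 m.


Formula: Cb = V / (L * B * T)
Step 1 — L * B * T = 133.3 * 23.0 * 10.0 = 30659.0 m^3
Step 2 — Cb = 24664.3 / 30659.0 ≈ 0.80447 (5 s.f.)

0.80447


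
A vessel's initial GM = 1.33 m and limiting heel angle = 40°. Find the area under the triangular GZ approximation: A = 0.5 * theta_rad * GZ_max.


Formula: GZ_max = GM * sin(theta); Area = 0.5 * theta_rad * GZ_max
Step 1 — GZ_max = 1.33 * sin(40°) = 1.33 * 0.642788 = 0.854908 m
Step 2 — theta_rad = 40 * pi/180 = 0.698132 rad
Step 3 — Area = 0.5 * 0.698132 * 0.854908 ≈ 0.29842 m·rad (5 s.f.)

0.29842 m·rad


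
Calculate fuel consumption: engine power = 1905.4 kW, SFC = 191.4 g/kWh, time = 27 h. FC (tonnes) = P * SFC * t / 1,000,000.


Formula: FC (tonnes) = P * SFC * t / 1,000,000
Step 1 — P * SFC * t = 1905.4 * 191.4 * 27 = 9846726.12 g
Step 2 — FC (tonnes) = 9846726.12 / 1,000,000 ≈ 9.8467 tonnes (5 s.f.)

9.8467 tonnes


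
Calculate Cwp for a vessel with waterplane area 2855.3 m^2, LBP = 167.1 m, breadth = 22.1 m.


Formula: Cwp = Aw / (L * B)
Step 1 — L * B = 167.1 * 22.1 = 3692.91 m^2
Step 2 — Cwp = 2855.3 / 3692.91 ≈ 0.77318 (5 s.f.)

0.77318


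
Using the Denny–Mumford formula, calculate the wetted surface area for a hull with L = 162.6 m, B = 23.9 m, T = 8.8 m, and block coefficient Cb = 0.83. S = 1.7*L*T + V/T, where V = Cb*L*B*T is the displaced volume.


Formula: S = 1.7*L*T + V/T with V = Cb*L*B*T, i.e. S = L * (1.7*T + Cb*B)
Step 1 — 1.7*T = 1.7 * 8.8 = 14.96 m
Step 2 — Cb*B = 0.83 * 23.9 = 19.837 m
Step 3 — 1.7*T + Cb*B = 14.96 + 19.837 = 34.797 m
Step 4 — S = 162.6 * 34.797 ≈ 5658.0 m^2 (5 s.f.)

5658.0 m^2


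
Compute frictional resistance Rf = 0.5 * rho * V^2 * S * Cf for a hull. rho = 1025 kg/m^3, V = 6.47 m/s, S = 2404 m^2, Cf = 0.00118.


Formula: Rf = 0.5 * rho * V^2 * S * Cf
Step 1 — V^2 = 6.47^2 = 41.8609
Step 2 — 0.5 * rho * V^2 = 0.5 * 1025 * 41.8609 = 21453.71125
Step 3 — Rf = 21453.71125 * 2404 * 0.00118 ≈ 60858 N (5 s.f.)

60858 N


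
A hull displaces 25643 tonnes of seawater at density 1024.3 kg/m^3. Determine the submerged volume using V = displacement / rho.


Formula: V = mass / rho
Step 1 — convert tonnes to kg: 25643 t * 1000 = 25643000 kg
Step 2 — V = 25643000 / 1024.3 ≈ 25035 m^3 (5 s.f.)

25035 m^3


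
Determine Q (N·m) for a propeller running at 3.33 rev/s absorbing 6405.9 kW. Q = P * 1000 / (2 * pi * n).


Formula: Q = P_W / (2 * pi * n)
Step 1 — P_W = 6405.9 kW * 1000 = 6405900.0 W
Step 2 — 2 * pi * n = 2 * pi * 3.33 = 20.923007
Step 3 — Q = 6405900.0 / 20.923007 ≈ 306170 N·m (5 s.f.)

306170 N·m


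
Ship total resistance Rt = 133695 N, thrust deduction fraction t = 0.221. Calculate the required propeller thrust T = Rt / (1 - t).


Formula: T = Rt / (1 - t)
Step 1 — (1 - t) = 1 - 0.221 = 0.779
Step 2 — T = 133695 / 0.779 ≈ 171620 N (5 s.f.)

171620 N


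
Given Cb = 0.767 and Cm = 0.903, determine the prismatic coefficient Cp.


Formula: Cp = Cb / Cm
Substituting: Cp = 0.767 / 0.903
Result: Cp ≈ 0.84939 (5 s.f.)

0.84939


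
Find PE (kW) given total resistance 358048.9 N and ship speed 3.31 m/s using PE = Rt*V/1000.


Formula: PE = Rt * V / 1000 (kW)
Step 1 — PE (W) = 358048.9 * 3.31 = 1185141.859 W
Step 2 — PE (kW) = 1185141.859 / 1000 ≈ 1185.1 kW (5 s.f.)

1185.1 kW


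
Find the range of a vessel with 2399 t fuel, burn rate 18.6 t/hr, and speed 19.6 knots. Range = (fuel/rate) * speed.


Formula: endurance = fuel / rate; range = endurance * speed
Step 1 — endurance = 2399 / 18.6 = 128.9785 hours
Step 2 — range = 128.9785 * 19.6 ≈ 2528.0 nautical miles (5 s.f.)

2528.0 NM


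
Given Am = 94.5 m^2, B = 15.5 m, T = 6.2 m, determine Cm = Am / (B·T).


Formula: Cm = Am / (B * T)
Step 1 — B * T = 15.5 * 6.2 = 96.1 m^2
Step 2 — Cm = 94.5 / 96.1 ≈ 0.98335 (5 s.f.)

0.98335


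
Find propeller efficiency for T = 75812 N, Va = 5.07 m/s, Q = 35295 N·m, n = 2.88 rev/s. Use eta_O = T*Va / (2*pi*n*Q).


Formula: eta = T * Va / (2 * pi * n * Q)
Step 1 — numerator = T * Va = 75812 * 5.07 = 384366.84
Step 2 — 2 * pi * n = 2 * pi * 2.88 = 18.095574
Step 3 — denominator = 18.095574 * 35295 = 638683.28
Step 4 — eta = 384366.84 / 638683.28 ≈ 0.60181 (5 s.f.)

0.60181


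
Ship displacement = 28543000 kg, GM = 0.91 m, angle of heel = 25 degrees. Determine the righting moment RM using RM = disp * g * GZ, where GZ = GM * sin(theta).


Formula: GZ = GM * sin(theta); RM = disp * g * GZ
Step 1 — GZ = 0.91 * sin(25°) = 0.91 * 0.422618 = 0.384582 m
Step 2 — RM = 28543000 * 9.81 * 0.384582 ≈ 107690000 N·m (5 s.f.)

107690000 N·m


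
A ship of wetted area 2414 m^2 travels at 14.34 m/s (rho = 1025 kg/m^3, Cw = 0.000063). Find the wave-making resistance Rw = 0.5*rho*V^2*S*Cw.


Formula: Rw = 0.5 * rho * V^2 * S * Cw
Step 1 — V^2 = 14.34^2 = 205.6356
Step 2 — 0.5 * rho * V^2 = 0.5 * 1025 * 205.6356 = 105388.245
Step 3 — Rw = 105388.245 * 2414 * 0.000063 ≈ 16028 N (5 s.f.)

16028 N


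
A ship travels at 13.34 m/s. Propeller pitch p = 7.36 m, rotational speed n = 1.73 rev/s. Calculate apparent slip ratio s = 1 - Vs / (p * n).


Formula: s = 1 - Vs / (p * n)
Step 1 — p * n = 7.36 * 1.73 = 12.7328
Step 2 — Vs / (p*n) = 13.34 / 12.7328 = 1.047688 (6 d.p.)
Step 3 — s = 1 - 1.047688 = -0.047688

-0.047688


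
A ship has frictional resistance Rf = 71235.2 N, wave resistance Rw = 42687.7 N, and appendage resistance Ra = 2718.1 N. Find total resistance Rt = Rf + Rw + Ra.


Formula: Rt = Rf + Rw + Ra
Substituting: Rt = 71235.2 + 42687.7 + 2718.1
Result: Rt = 116641.0 N

116641.0 N


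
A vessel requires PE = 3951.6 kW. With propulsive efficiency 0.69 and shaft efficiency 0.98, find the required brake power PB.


Formula: PB = PE / (eta_D * eta_S)
Step 1 — combined efficiency = eta_D * eta_S = 0.69 * 0.98 = 0.6762
Step 2 — PB = 3951.6 / 0.6762 ≈ 5843.8 kW (5 s.f.)

5843.8 kW


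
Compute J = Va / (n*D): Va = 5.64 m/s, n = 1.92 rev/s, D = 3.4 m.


Formula: J = Va / (n * D)
Step 1 — n * D = 1.92 * 3.4 = 6.528
Step 2 — J = 5.64 / 6.528 ≈ 0.86397 (5 s.f.)

0.86397


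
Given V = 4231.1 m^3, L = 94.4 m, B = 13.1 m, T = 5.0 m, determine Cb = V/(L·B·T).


Formula: Cb = V / (L * B * T)
Step 1 — L * B * T = 94.4 * 13.1 * 5.0 = 6183.2 m^3
Step 2 — Cb = 4231.1 / 6183.2 ≈ 0.68429 (5 s.f.)

0.68429
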